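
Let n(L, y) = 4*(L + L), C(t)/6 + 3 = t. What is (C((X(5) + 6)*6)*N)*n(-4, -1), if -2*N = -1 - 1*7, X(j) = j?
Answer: -48384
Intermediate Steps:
N = 4 (N = -(-1 - 1*7)/2 = -(-1 - 7)/2 = -½*(-8) = 4)
C(t) = -18 + 6*t
n(L, y) = 8*L (n(L, y) = 4*(2*L) = 8*L)
(C((X(5) + 6)*6)*N)*n(-4, -1) = ((-18 + 6*((5 + 6)*6))*4)*(8*(-4)) = ((-18 + 6*(11*6))*4)*(-32) = ((-18 + 6*66)*4)*(-32) = ((-18 + 396)*4)*(-32) = (378*4)*(-32) = 1512*(-32) = -48384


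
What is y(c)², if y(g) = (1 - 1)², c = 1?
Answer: 0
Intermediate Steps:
y(g) = 0 (y(g) = 0² = 0)
y(c)² = 0² = 0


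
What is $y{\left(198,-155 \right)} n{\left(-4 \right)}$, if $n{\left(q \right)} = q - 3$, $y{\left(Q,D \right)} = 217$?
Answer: $-1519$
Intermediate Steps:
$n{\left(q \right)} = -3 + q$
$y{\left(198,-155 \right)} n{\left(-4 \right)} = 217 \left(-3 - 4\right) = 217 \left(-7\right) = -1519$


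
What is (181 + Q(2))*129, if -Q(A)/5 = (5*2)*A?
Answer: 10449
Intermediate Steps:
Q(A) = -50*A (Q(A) = -5*5*2*A = -50*A)
(181 + Q(2))*129 = (181 - 50*2)*129 = (181 - 100)*129 = 81*129 = 10449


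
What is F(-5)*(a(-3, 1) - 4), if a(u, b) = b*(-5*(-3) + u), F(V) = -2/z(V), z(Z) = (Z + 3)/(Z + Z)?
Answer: -80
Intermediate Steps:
z(Z) = (3 + Z)/(2*Z) (z(Z) = (3 + Z)/((2*Z)) = (3 + Z)*(1/(2*Z)) = (3 + Z)/(2*Z))
F(V) = -4*V/(3 + V) (F(V) = -2*2*V/(3 + V) = -4*V/(3 + V))
a(u, b) = b*(15 + u)
F(-5)*(a(-3, 1) - 4) = (-4*(-5)/(3 - 5))*(1*(15 - 3) - 4) = (-4*(-5)/(-2))*(1*12 - 4) = (-4*(-5)*(-½))*(12 - 4) = -10*8 = -80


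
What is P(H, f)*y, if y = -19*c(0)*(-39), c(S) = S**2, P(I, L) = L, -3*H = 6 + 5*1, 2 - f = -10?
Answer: 0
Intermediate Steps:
f = 12 (f = 2 - 1*(-10) = 2 + 10 = 12)
H = -11/3 (H = -(6 + 5*1)/3 = -(6 + 5)/3 = -1/3*11 = -11/3 ≈ -3.6667)
y = 0 (y = -19*0**2*(-39) = -19*0*(-39) = 0*(-39) = 0)
P(H, f)*y = 12*0 = 0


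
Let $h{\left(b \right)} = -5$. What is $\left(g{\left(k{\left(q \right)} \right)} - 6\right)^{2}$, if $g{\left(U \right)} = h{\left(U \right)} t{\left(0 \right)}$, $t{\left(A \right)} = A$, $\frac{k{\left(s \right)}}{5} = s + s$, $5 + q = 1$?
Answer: $36$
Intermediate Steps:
$q = -4$ ($q = -5 + 1 = -4$)
$k{\left(s \right)} = 10 s$ ($k{\left(s \right)} = 5 \left(s + s\right) = 5 \cdot 2 s = 10 s$)
$g{\left(U \right)} = 0$ ($g{\left(U \right)} = \left(-5\right) 0 = 0$)
$\left(g{\left(k{\left(q \right)} \right)} - 6\right)^{2} = \left(0 - 6\right)^{2} = \left(-6\right)^{2} = 36$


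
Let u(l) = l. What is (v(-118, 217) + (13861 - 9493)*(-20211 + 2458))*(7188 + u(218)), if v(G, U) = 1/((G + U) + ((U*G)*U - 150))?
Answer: -3191123054853795278/5556553 ≈ -5.7430e+11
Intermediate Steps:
v(G, U) = 1/(-150 + G + U + G*U**2) (v(G, U) = 1/((G + U) + ((G*U)*U - 150)) = 1/((G + U) + (G*U**2 - 150)) = 1/((G + U) + (-150 + G*U**2)) = 1/(-150 + G + U + G*U**2))
(v(-118, 217) + (13861 - 9493)*(-20211 + 2458))*(7188 + u(218)) = (1/(-150 - 118 + 217 - 118*217**2) + (13861 - 9493)*(-20211 + 2458))*(7188 + 218) = (1/(-150 - 118 + 217 - 118*47089) + 4368*(-17753))*7406 = (1/(-150 - 118 + 217 - 5556502) - 77545104)*7406 = (1/(-5556553) - 77545104)*7406 = (-1/5556553 - 77545104)*7406 = -430883480266513/5556553*7406 = -3191123054853795278/5556553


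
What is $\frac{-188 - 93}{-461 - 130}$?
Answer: $\frac{281}{591} \approx 0.47547$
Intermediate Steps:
$\frac{-188 - 93}{-461 - 130} = - \frac{281}{-461 + \left(-164 + 34\right)} = - \frac{281}{-461 - 130} = - \frac{281}{-591} = \left(-281\right) \left(- \frac{1}{591}\right) = \frac{281}{591}$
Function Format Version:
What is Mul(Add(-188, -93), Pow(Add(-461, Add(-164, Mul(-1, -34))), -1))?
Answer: Rational(281, 591) ≈ 0.47547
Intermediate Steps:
Mul(Add(-188, -93), Pow(Add(-461, Add(-164, Mul(-1, -34))), -1)) = Mul(-281, Pow(Add(-461, Add(-164, 34)), -1)) = Mul(-281, Pow(Add(-461, -130), -1)) = Mul(-281, Pow(-591, -1)) = Mul(-281, Rational(-1, 591)) = Rational(281, 591)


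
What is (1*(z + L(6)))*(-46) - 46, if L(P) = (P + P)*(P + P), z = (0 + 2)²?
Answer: -6854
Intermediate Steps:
z = 4 (z = 2² = 4)
L(P) = 4*P² (L(P) = (2*P)*(2*P) = 4*P²)
(1*(z + L(6)))*(-46) - 46 = (1*(4 + 4*6²))*(-46) - 46 = (1*(4 + 4*36))*(-46) - 46 = (1*(4 + 144))*(-46) - 46 = (1*148)*(-46) - 46 = 148*(-46) - 46 = -6808 - 46 = -6854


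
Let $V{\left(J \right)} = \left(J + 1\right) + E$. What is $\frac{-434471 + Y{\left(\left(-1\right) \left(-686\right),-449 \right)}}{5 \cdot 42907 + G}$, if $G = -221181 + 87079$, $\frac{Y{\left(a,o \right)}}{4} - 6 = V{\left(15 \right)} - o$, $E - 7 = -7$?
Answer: $- \frac{432587}{80433} \approx -5.3782$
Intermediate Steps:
$E = 0$ ($E = 7 - 7 = 0$)
$V{\left(J \right)} = 1 + J$ ($V{\left(J \right)} = \left(J + 1\right) + 0 = \left(1 + J\right) + 0 = 1 + J$)
$Y{\left(a,o \right)} = 88 - 4 o$ ($Y{\left(a,o \right)} = 24 + 4 \left(\left(1 + 15\right) - o\right) = 24 + 4 \left(16 - o\right) = 24 - \left(-64 + 4 o\right) = 88 - 4 o$)
$G = -134102$
$\frac{-434471 + Y{\left(\left(-1\right) \left(-686\right),-449 \right)}}{5 \cdot 42907 + G} = \frac{-434471 + \left(88 - -1796\right)}{5 \cdot 42907 - 134102} = \frac{-434471 + \left(88 + 1796\right)}{214535 - 134102} = \frac{-434471 + 1884}{80433} = \left(-432587\right) \frac{1}{80433} = - \frac{432587}{80433}$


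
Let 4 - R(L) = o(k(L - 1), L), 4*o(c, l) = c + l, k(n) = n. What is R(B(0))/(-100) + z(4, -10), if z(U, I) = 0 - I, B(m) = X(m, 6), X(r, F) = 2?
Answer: 3987/400 ≈ 9.9675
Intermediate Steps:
B(m) = 2
o(c, l) = c/4 + l/4 (o(c, l) = (c + l)/4 = c/4 + l/4)
z(U, I) = -I
R(L) = 17/4 - L/2 (R(L) = 4 - ((L - 1)/4 + L/4) = 4 - ((-1 + L)/4 + L/4) = 4 - ((-¼ + L/4) + L/4) = 4 - (-¼ + L/2) = 4 + (¼ - L/2) = 17/4 - L/2)
R(B(0))/(-100) + z(4, -10) = (17/4 - ½*2)/(-100) - 1*(-10) = -(17/4 - 1)/100 + 10 = -1/100*13/4 + 10 = -13/400 + 10 = 3987/400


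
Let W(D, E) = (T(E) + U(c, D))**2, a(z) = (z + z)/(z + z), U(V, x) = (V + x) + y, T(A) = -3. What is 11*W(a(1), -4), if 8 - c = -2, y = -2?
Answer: 396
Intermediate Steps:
c = 10 (c = 8 - 1*(-2) = 8 + 2 = 10)
U(V, x) = -2 + V + x (U(V, x) = (V + x) - 2 = -2 + V + x)
a(z) = 1 (a(z) = (2*z)/((2*z)) = (2*z)*(1/(2*z)) = 1)
W(D, E) = (5 + D)**2 (W(D, E) = (-3 + (-2 + 10 + D))**2 = (-3 + (8 + D))**2 = (5 + D)**2)
11*W(a(1), -4) = 11*(5 + 1)**2 = 11*6**2 = 11*36 = 396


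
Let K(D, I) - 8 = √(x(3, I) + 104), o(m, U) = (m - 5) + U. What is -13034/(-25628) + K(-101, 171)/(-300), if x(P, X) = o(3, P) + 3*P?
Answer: 463147/961050 - √114/300 ≈ 0.44633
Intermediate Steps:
o(m, U) = -5 + U + m (o(m, U) = (-5 + m) + U = -5 + U + m)
x(P, X) = -2 + 4*P (x(P, X) = (-5 + P + 3) + 3*P = (-2 + P) + 3*P = -2 + 4*P)
K(D, I) = 8 + √114 (K(D, I) = 8 + √((-2 + 4*3) + 104) = 8 + √((-2 + 12) + 104) = 8 + √(10 + 104) = 8 + √114)
-13034/(-25628) + K(-101, 171)/(-300) = -13034/(-25628) + (8 + √114)/(-300) = -13034*(-1/25628) + (8 + √114)*(-1/300) = 6517/12814 + (-2/75 - √114/300) = 463147/961050 - √114/300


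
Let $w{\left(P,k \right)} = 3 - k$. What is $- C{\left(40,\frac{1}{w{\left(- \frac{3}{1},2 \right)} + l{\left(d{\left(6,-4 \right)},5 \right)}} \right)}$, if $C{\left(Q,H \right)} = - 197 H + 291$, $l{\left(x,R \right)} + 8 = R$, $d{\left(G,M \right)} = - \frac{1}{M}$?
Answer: $- \frac{779}{2} \approx -389.5$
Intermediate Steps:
$l{\left(x,R \right)} = -8 + R$
$C{\left(Q,H \right)} = 291 - 197 H$
$- C{\left(40,\frac{1}{w{\left(- \frac{3}{1},2 \right)} + l{\left(d{\left(6,-4 \right)},5 \right)}} \right)} = - (291 - \frac{197}{\left(3 - 2\right) + \left(-8 + 5\right)}) = - (291 - \frac{197}{\left(3 - 2\right) - 3}) = - (291 - \frac{197}{1 - 3}) = - (291 - \frac{197}{-2}) = - (291 - - \frac{197}{2}) = - (291 + \frac{197}{2}) = \left(-1\right) \frac{779}{2} = - \frac{779}{2}$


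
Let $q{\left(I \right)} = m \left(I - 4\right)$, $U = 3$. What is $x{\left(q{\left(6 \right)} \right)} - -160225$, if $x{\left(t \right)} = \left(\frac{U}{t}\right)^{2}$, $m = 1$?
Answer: $\frac{640909}{4} \approx 1.6023 \cdot 10^{5}$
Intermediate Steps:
$q{\left(I \right)} = -4 + I$ ($q{\left(I \right)} = 1 \left(I - 4\right) = 1 \left(-4 + I\right) = -4 + I$)
$x{\left(t \right)} = \frac{9}{t^{2}}$ ($x{\left(t \right)} = \left(\frac{3}{t}\right)^{2} = \frac{9}{t^{2}}$)
$x{\left(q{\left(6 \right)} \right)} - -160225 = \frac{9}{\left(-4 + 6\right)^{2}} - -160225 = \frac{9}{4} + 160225 = \frac{640909}{4}$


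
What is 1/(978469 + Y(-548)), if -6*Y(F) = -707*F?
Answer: 3/2741689 ≈ 1.0942e-6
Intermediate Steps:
Y(F) = 707*F/6 (Y(F) = -(-707)*F/6 = 707*F/6)
1/(978469 + Y(-548)) = 1/(978469 + (707/6)*(-548)) = 1/(978469 - 193718/3) = 1/(2741689/3) = 3/2741689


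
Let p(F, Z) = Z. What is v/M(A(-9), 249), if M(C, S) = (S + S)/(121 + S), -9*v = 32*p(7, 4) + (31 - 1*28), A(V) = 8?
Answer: -24235/2241 ≈ -10.814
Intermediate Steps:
v = -131/9 (v = -(32*4 + (31 - 1*28))/9 = -(128 + (31 - 28))/9 = -(128 + 3)/9 = -⅑*131 = -131/9 ≈ -14.556)
M(C, S) = 2*S/(121 + S) (M(C, S) = (2*S)/(121 + S) = 2*S/(121 + S))
v/M(A(-9), 249) = -131/(9*(2*249/(121 + 249))) = -131/(9*(2*249/370)) = -131/(9*(2*249*(1/370))) = -131/(9*249/185) = -131/9*185/249 = -24235/2241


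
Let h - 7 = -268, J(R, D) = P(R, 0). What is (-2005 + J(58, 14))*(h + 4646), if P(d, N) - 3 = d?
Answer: -8524440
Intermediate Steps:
P(d, N) = 3 + d
J(R, D) = 3 + R
h = -261 (h = 7 - 268 = -261)
(-2005 + J(58, 14))*(h + 4646) = (-2005 + (3 + 58))*(-261 + 4646) = (-2005 + 61)*4385 = -1944*4385 = -8524440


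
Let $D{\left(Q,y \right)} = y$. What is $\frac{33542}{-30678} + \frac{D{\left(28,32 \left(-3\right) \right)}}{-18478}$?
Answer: $- \frac{154210997}{141717021} \approx -1.0882$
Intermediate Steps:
$\frac{33542}{-30678} + \frac{D{\left(28,32 \left(-3\right) \right)}}{-18478} = \frac{33542}{-30678} + \frac{32 \left(-3\right)}{-18478} = 33542 \left(- \frac{1}{30678}\right) - - \frac{48}{9239} = - \frac{16771}{15339} + \frac{48}{9239} = - \frac{154210997}{141717021}$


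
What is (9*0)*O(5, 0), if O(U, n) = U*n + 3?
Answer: 0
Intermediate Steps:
O(U, n) = 3 + U*n
(9*0)*O(5, 0) = (9*0)*(3 + 5*0) = 0*(3 + 0) = 0*3 = 0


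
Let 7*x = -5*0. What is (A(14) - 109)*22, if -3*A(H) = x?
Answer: -2398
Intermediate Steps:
x = 0 (x = (-5*0)/7 = (1/7)*0 = 0)
A(H) = 0 (A(H) = -1/3*0 = 0)
(A(14) - 109)*22 = (0 - 109)*22 = -109*22 = -2398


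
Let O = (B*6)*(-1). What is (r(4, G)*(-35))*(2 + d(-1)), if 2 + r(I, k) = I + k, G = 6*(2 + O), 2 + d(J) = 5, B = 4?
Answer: 22750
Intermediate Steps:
d(J) = 3 (d(J) = -2 + 5 = 3)
O = -24 (O = (4*6)*(-1) = 24*(-1) = -24)
G = -132 (G = 6*(2 - 24) = 6*(-22) = -132)
r(I, k) = -2 + I + k (r(I, k) = -2 + (I + k) = -2 + I + k)
(r(4, G)*(-35))*(2 + d(-1)) = ((-2 + 4 - 132)*(-35))*(2 + 3) = -130*(-35)*5 = 4550*5 = 22750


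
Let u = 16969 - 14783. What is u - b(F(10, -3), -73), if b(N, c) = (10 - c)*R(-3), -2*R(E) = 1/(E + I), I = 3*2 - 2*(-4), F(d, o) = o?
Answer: 48175/22 ≈ 2189.8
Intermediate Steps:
I = 14 (I = 6 + 8 = 14)
R(E) = -1/(2*(14 + E)) (R(E) = -1/(2*(E + 14)) = -1/(2*(14 + E)))
u = 2186
b(N, c) = -5/11 + c/22 (b(N, c) = (10 - c)*(-1/(28 + 2*(-3))) = (10 - c)*(-1/(28 - 6)) = (10 - c)*(-1/22) = -5/11 + c/22)
u - b(F(10, -3), -73) = 2186 - (-5/11 + (1/22)*(-73)) = 2186 - (-5/11 - 73/22) = 2186 - 1*(-83/22) = 2186 + 83/22 = 48175/22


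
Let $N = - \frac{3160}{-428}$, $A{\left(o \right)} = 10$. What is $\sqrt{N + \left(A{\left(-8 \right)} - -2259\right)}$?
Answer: $\frac{11 \sqrt{215391}}{107} \approx 47.711$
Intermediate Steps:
$N = \frac{790}{107}$ ($N = \left(-3160\right) \left(- \frac{1}{428}\right) = \frac{790}{107} \approx 7.3832$)
$\sqrt{N + \left(A{\left(-8 \right)} - -2259\right)} = \sqrt{\frac{790}{107} + \left(10 - -2259\right)} = \sqrt{\frac{790}{107} + \left(10 + 2259\right)} = \sqrt{\frac{790}{107} + 2269} = \sqrt{\frac{243573}{107}} = \frac{11 \sqrt{215391}}{107}$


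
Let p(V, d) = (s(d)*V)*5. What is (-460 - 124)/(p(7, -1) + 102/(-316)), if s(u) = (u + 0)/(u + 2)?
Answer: 92272/5581 ≈ 16.533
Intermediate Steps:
s(u) = u/(2 + u)
p(V, d) = 5*V*d/(2 + d) (p(V, d) = ((d/(2 + d))*V)*5 = (V*d/(2 + d))*5 = 5*V*d/(2 + d))
(-460 - 124)/(p(7, -1) + 102/(-316)) = (-460 - 124)/(5*7*(-1)/(2 - 1) + 102/(-316)) = -584/(5*7*(-1)/1 + 102*(-1/316)) = -584/(5*7*(-1)*1 - 51/158) = -584/(-35 - 51/158) = -584/(-5581/158) = -584*(-158/5581) = 92272/5581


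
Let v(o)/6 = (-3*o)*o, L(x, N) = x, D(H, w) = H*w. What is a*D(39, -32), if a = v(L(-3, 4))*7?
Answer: 1415232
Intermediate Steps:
v(o) = -18*o² (v(o) = 6*((-3*o)*o) = 6*(-3*o²) = -18*o²)
a = -1134 (a = -18*(-3)²*7 = -18*9*7 = -162*7 = -1134)
a*D(39, -32) = -44226*(-32) = -1134*(-1248) = 1415232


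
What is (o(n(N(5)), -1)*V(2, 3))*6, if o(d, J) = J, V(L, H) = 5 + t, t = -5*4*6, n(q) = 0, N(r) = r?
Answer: 690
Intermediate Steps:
t = -120 (t = -20*6 = -120)
V(L, H) = -115 (V(L, H) = 5 - 120 = -115)
(o(n(N(5)), -1)*V(2, 3))*6 = -1*(-115)*6 = 115*6 = 690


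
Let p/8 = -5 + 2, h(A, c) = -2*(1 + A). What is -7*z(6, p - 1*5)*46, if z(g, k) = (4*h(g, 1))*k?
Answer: -522928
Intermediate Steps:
h(A, c) = -2 - 2*A
p = -24 (p = 8*(-5 + 2) = 8*(-3) = -24)
z(g, k) = k*(-8 - 8*g) (z(g, k) = (4*(-2 - 2*g))*k = (-8 - 8*g)*k = k*(-8 - 8*g))
-7*z(6, p - 1*5)*46 = -(-56)*(-24 - 1*5)*(1 + 6)*46 = -(-56)*(-24 - 5)*7*46 = -(-56)*(-29)*7*46 = -7*1624*46 = -11368*46 = -522928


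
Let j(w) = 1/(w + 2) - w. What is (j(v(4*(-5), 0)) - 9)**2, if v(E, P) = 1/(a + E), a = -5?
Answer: 107143201/1500625 ≈ 71.399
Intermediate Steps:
v(E, P) = 1/(-5 + E)
j(w) = 1/(2 + w) - w
(j(v(4*(-5), 0)) - 9)**2 = ((1 - (1/(-5 + 4*(-5)))**2 - 2/(-5 + 4*(-5)))/(2 + 1/(-5 + 4*(-5))) - 9)**2 = ((1 - (1/(-5 - 20))**2 - 2/(-5 - 20))/(2 + 1/(-5 - 20)) - 9)**2 = ((1 - (1/(-25))**2 - 2/(-25))/(2 + 1/(-25)) - 9)**2 = ((1 - (-1/25)**2 - 2*(-1/25))/(2 - 1/25) - 9)**2 = ((1 - 1*1/625 + 2/25)/(49/25) - 9)**2 = (25*(1 - 1/625 + 2/25)/49 - 9)**2 = ((25/49)*(674/625) - 9)**2 = (674/1225 - 9)**2 = (-10351/1225)**2 = 107143201/1500625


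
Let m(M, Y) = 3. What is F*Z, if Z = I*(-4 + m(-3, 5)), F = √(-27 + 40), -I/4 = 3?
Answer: 12*√13 ≈ 43.267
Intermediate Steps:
I = -12 (I = -4*3 = -12)
F = √13 ≈ 3.6056
Z = 12 (Z = -12*(-4 + 3) = -12*(-1) = 12)
F*Z = √13*12 = 12*√13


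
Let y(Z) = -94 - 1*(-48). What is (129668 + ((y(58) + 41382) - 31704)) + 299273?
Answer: 438573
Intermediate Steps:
y(Z) = -46 (y(Z) = -94 + 48 = -46)
(129668 + ((y(58) + 41382) - 31704)) + 299273 = (129668 + ((-46 + 41382) - 31704)) + 299273 = (129668 + (41336 - 31704)) + 299273 = (129668 + 9632) + 299273 = 139300 + 299273 = 438573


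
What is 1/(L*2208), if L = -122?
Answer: -1/269376 ≈ -3.7123e-6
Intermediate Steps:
1/(L*2208) = 1/(-122*2208) = 1/(-269376) = -1/269376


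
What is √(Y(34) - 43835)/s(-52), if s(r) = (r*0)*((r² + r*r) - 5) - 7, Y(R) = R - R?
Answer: -I*√43835/7 ≈ -29.91*I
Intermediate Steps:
Y(R) = 0
s(r) = -7 (s(r) = 0*((r² + r²) - 5) - 7 = 0*(2*r² - 5) - 7 = 0*(-5 + 2*r²) - 7 = 0 - 7 = -7)
√(Y(34) - 43835)/s(-52) = √(0 - 43835)/(-7) = √(-43835)*(-⅐) = (I*√43835)*(-⅐) = -I*√43835/7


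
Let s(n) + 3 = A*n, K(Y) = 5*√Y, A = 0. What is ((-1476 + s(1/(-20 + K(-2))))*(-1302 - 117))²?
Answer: 4404545887401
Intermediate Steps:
s(n) = -3 (s(n) = -3 + 0*n = -3 + 0 = -3)
((-1476 + s(1/(-20 + K(-2))))*(-1302 - 117))² = ((-1476 - 3)*(-1302 - 117))² = (-1479*(-1419))² = 2098701² = 4404545887401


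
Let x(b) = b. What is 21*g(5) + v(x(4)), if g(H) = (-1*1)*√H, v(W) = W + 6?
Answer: 10 - 21*√5 ≈ -36.957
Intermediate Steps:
v(W) = 6 + W
g(H) = -√H
21*g(5) + v(x(4)) = 21*(-√5) + (6 + 4) = -21*√5 + 10 = 10 - 21*√5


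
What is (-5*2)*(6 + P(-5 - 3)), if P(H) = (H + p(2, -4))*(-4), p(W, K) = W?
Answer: -300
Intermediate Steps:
P(H) = -8 - 4*H (P(H) = (H + 2)*(-4) = (2 + H)*(-4) = -8 - 4*H)
(-5*2)*(6 + P(-5 - 3)) = (-5*2)*(6 + (-8 - 4*(-5 - 3))) = -10*(6 + (-8 - 4*(-8))) = -10*(6 + (-8 + 32)) = -10*(6 + 24) = -10*30 = -300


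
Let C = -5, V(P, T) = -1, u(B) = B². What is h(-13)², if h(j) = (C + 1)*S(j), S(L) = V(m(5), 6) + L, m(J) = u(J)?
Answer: 3136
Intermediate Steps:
m(J) = J²
S(L) = -1 + L
h(j) = 4 - 4*j (h(j) = (-5 + 1)*(-1 + j) = -4*(-1 + j) = 4 - 4*j)
h(-13)² = (4 - 4*(-13))² = (4 + 52)² = 56² = 3136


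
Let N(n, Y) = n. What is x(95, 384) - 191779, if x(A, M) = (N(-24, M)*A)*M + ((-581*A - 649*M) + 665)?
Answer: -1371045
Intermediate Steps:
x(A, M) = 665 - 649*M - 581*A - 24*A*M (x(A, M) = (-24*A)*M + ((-581*A - 649*M) + 665) = -24*A*M + ((-649*M - 581*A) + 665) = -24*A*M + (665 - 649*M - 581*A) = 665 - 649*M - 581*A - 24*A*M)
x(95, 384) - 191779 = (665 - 649*384 - 581*95 - 24*95*384) - 191779 = (665 - 249216 - 55195 - 875520) - 191779 = -1179266 - 191779 = -1371045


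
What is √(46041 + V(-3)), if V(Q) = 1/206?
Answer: √1953796082/206 ≈ 214.57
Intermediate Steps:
V(Q) = 1/206
√(46041 + V(-3)) = √(46041 + 1/206) = √(9484447/206) = √1953796082/206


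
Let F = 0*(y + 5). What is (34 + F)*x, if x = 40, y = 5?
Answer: 1360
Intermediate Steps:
F = 0 (F = 0*(5 + 5) = 0*10 = 0)
(34 + F)*x = (34 + 0)*40 = 34*40 = 1360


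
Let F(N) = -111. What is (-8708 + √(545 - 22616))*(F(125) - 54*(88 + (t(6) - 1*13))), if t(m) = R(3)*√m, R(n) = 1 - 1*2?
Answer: 3*(1387 - 18*√6)*(8708 - I*√22071) ≈ 3.5082e+7 - 5.9852e+5*I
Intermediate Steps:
R(n) = -1 (R(n) = 1 - 2 = -1)
t(m) = -√m
(-8708 + √(545 - 22616))*(F(125) - 54*(88 + (t(6) - 1*13))) = (-8708 + √(545 - 22616))*(-111 - 54*(88 + (-√6 - 1*13))) = (-8708 + √(-22071))*(-111 - 54*(88 + (-√6 - 13))) = (-8708 + I*√22071)*(-111 - 54*(88 + (-13 - √6))) = (-8708 + I*√22071)*(-111 - 54*(75 - √6)) = (-8708 + I*√22071)*(-111 + (-4050 + 54*√6)) = (-8708 + I*√22071)*(-4161 + 54*√6)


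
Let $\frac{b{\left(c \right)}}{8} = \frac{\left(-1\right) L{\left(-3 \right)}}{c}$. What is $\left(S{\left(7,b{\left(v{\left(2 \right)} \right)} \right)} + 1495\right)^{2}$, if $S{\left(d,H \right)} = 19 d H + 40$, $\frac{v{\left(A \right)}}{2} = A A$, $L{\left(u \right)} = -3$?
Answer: $3740356$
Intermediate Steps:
$v{\left(A \right)} = 2 A^{2}$ ($v{\left(A \right)} = 2 A A = 2 A^{2}$)
$b{\left(c \right)} = \frac{24}{c}$ ($b{\left(c \right)} = 8 \frac{\left(-1\right) \left(-3\right)}{c} = 8 \frac{3}{c} = \frac{24}{c}$)
$S{\left(d,H \right)} = 40 + 19 H d$ ($S{\left(d,H \right)} = 19 H d + 40 = 40 + 19 H d$)
$\left(S{\left(7,b{\left(v{\left(2 \right)} \right)} \right)} + 1495\right)^{2} = \left(\left(40 + 19 \frac{24}{2 \cdot 2^{2}} \cdot 7\right) + 1495\right)^{2} = \left(\left(40 + 19 \frac{24}{2 \cdot 4} \cdot 7\right) + 1495\right)^{2} = \left(\left(40 + 19 \cdot \frac{24}{8} \cdot 7\right) + 1495\right)^{2} = \left(\left(40 + 19 \cdot 24 \cdot \frac{1}{8} \cdot 7\right) + 1495\right)^{2} = \left(\left(40 + 19 \cdot 3 \cdot 7\right) + 1495\right)^{2} = \left(\left(40 + 399\right) + 1495\right)^{2} = \left(439 + 1495\right)^{2} = 1934^{2} = 3740356$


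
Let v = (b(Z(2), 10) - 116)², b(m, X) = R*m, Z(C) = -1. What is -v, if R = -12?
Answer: -10816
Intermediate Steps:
b(m, X) = -12*m
v = 10816 (v = (-12*(-1) - 116)² = (12 - 116)² = (-104)² = 10816)
-v = -1*10816 = -10816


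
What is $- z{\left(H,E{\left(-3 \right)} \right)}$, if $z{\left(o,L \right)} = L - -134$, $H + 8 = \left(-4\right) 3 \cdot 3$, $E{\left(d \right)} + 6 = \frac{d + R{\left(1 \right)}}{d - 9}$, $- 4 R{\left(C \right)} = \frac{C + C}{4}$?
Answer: $- \frac{12313}{96} \approx -128.26$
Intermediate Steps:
$R{\left(C \right)} = - \frac{C}{8}$ ($R{\left(C \right)} = - \frac{\left(C + C\right) \frac{1}{4}}{4} = - \frac{2 C \frac{1}{4}}{4} = - \frac{\frac{1}{2} C}{4} = - \frac{C}{8}$)
$E{\left(d \right)} = -6 + \frac{- \frac{1}{8} + d}{-9 + d}$ ($E{\left(d \right)} = -6 + \frac{d - \frac{1}{8}}{d - 9} = -6 + \frac{d - \frac{1}{8}}{-9 + d} = -6 + \frac{- \frac{1}{8} + d}{-9 + d}$)
$H = -44$ ($H = -8 + \left(-4\right) 3 \cdot 3 = -8 - 36 = -44$)
$z{\left(o,L \right)} = 134 + L$ ($z{\left(o,L \right)} = L + 134 = 134 + L$)
$- z{\left(H,E{\left(-3 \right)} \right)} = - (134 + \frac{431 - -120}{8 \left(-9 - 3\right)}) = - (134 + \frac{431 + 120}{8 \left(-12\right)}) = - (134 + \frac{1}{8} \left(- \frac{1}{12}\right) 551) = - (134 - \frac{551}{96}) = \left(-1\right) \frac{12313}{96} = - \frac{12313}{96}$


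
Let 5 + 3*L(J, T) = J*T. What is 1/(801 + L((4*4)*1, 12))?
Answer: 3/2590 ≈ 0.0011583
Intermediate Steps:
L(J, T) = -5/3 + J*T/3 (L(J, T) = -5/3 + (J*T)/3 = -5/3 + J*T/3)
1/(801 + L((4*4)*1, 12)) = 1/(801 + (-5/3 + (⅓)*((4*4)*1)*12)) = 1/(801 + (-5/3 + (⅓)*(16*1)*12)) = 1/(801 + (-5/3 + (⅓)*16*12)) = 1/(801 + (-5/3 + 64)) = 1/(801 + 187/3) = 1/(2590/3) = 3/2590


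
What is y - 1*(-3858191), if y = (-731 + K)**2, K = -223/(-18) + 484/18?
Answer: 1405081285/324 ≈ 4.3367e+6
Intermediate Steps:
K = 707/18 (K = -223*(-1/18) + 484*(1/18) = 223/18 + 242/9 = 707/18 ≈ 39.278)
y = 155027401/324 (y = (-731 + 707/18)**2 = (-12451/18)**2 = 155027401/324 ≈ 4.7848e+5)
y - 1*(-3858191) = 155027401/324 - 1*(-3858191) = 155027401/324 + 3858191 = 1405081285/324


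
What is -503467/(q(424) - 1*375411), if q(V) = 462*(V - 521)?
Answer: 503467/420225 ≈ 1.1981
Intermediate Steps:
q(V) = -240702 + 462*V (q(V) = 462*(-521 + V) = -240702 + 462*V)
-503467/(q(424) - 1*375411) = -503467/((-240702 + 462*424) - 1*375411) = -503467/((-240702 + 195888) - 375411) = -503467/(-44814 - 375411) = -503467/(-420225) = -503467*(-1/420225) = 503467/420225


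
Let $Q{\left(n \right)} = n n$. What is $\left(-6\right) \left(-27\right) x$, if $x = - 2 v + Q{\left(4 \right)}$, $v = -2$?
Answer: $3240$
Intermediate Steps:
$Q{\left(n \right)} = n^{2}$
$x = 20$ ($x = \left(-2\right) \left(-2\right) + 4^{2} = 4 + 16 = 20$)
$\left(-6\right) \left(-27\right) x = \left(-6\right) \left(-27\right) 20 = 162 \cdot 20 = 3240$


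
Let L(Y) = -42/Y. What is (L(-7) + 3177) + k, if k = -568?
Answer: 2615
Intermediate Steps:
(L(-7) + 3177) + k = (-42/(-7) + 3177) - 568 = (-42*(-⅐) + 3177) - 568 = (6 + 3177) - 568 = 3183 - 568 = 2615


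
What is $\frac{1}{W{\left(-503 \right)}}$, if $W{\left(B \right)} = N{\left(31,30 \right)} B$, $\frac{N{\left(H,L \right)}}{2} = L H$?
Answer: $- \frac{1}{935580} \approx -1.0689 \cdot 10^{-6}$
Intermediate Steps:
$N{\left(H,L \right)} = 2 H L$ ($N{\left(H,L \right)} = 2 L H = 2 H L$)
$W{\left(B \right)} = 1860 B$ ($W{\left(B \right)} = 2 \cdot 31 \cdot 30 B = 1860 B$)
$\frac{1}{W{\left(-503 \right)}} = \frac{1}{1860 \left(-503\right)} = \frac{1}{-935580} = - \frac{1}{935580}$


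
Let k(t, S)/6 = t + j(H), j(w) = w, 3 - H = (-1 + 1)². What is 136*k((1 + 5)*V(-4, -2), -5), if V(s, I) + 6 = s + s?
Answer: -66096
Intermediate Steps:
H = 3 (H = 3 - (-1 + 1)² = 3 - 1*0² = 3 - 1*0 = 3 + 0 = 3)
V(s, I) = -6 + 2*s (V(s, I) = -6 + (s + s) = -6 + 2*s)
k(t, S) = 18 + 6*t (k(t, S) = 6*(t + 3) = 6*(3 + t) = 18 + 6*t)
136*k((1 + 5)*V(-4, -2), -5) = 136*(18 + 6*((1 + 5)*(-6 + 2*(-4)))) = 136*(18 + 6*(6*(-6 - 8))) = 136*(18 + 6*(6*(-14))) = 136*(18 + 6*(-84)) = 136*(18 - 504) = 136*(-486) = -66096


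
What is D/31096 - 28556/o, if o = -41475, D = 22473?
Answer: 1820045051/1289706600 ≈ 1.4112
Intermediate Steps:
D/31096 - 28556/o = 22473/31096 - 28556/(-41475) = 22473*(1/31096) - 28556*(-1/41475) = 22473/31096 + 28556/41475 = 1820045051/1289706600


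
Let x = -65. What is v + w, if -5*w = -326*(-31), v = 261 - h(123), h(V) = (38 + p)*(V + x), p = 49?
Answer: -34031/5 ≈ -6806.2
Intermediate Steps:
h(V) = -5655 + 87*V (h(V) = (38 + 49)*(V - 65) = 87*(-65 + V) = -5655 + 87*V)
v = -4785 (v = 261 - (-5655 + 87*123) = 261 - (-5655 + 10701) = 261 - 1*5046 = 261 - 5046 = -4785)
w = -10106/5 (w = -(-326)*(-31)/5 = -⅕*10106 = -10106/5 ≈ -2021.2)
v + w = -4785 - 10106/5 = -34031/5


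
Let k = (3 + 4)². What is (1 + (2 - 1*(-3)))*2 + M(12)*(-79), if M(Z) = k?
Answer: -3859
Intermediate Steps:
k = 49 (k = 7² = 49)
M(Z) = 49
(1 + (2 - 1*(-3)))*2 + M(12)*(-79) = (1 + (2 - 1*(-3)))*2 + 49*(-79) = (1 + (2 + 3))*2 - 3871 = (1 + 5)*2 - 3871 = 6*2 - 3871 = 12 - 3871 = -3859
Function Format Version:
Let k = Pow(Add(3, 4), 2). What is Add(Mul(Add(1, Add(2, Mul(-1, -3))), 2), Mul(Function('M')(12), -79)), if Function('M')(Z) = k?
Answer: -3859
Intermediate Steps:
k = 49 (k = Pow(7, 2) = 49)
Function('M')(Z) = 49
Add(Mul(Add(1, Add(2, Mul(-1, -3))), 2), Mul(Function('M')(12), -79)) = Add(Mul(Add(1, Add(2, Mul(-1, -3))), 2), Mul(49, -79)) = Add(Mul(Add(1, Add(2, 3)), 2), -3871) = Add(Mul(Add(1, 5), 2), -3871) = Add(Mul(6, 2), -3871) = Add(12, -3871) = -3859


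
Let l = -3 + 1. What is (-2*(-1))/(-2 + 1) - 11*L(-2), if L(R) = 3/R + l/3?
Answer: 131/6 ≈ 21.833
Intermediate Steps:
l = -2
L(R) = -⅔ + 3/R (L(R) = 3/R - 2/3 = 3/R - 2*⅓ = 3/R - ⅔ = -⅔ + 3/R)
(-2*(-1))/(-2 + 1) - 11*L(-2) = (-2*(-1))/(-2 + 1) - 11*(-⅔ + 3/(-2)) = 2/(-1) - 11*(-⅔ + 3*(-½)) = 2*(-1) - 11*(-⅔ - 3/2) = -2 - 11*(-13/6) = -2 + 143/6 = 131/6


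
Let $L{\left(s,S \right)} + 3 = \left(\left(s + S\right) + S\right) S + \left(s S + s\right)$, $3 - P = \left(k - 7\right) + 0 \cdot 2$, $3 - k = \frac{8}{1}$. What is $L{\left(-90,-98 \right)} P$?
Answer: $551325$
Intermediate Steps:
$k = -5$ ($k = 3 - \frac{8}{1} = 3 - 8 \cdot 1 = 3 - 8 = -5$)
$P = 15$ ($P = 3 - \left(\left(-5 - 7\right) + 0 \cdot 2\right) = 3 - \left(-12 + 0\right) = 3 - -12 = 3 + 12 = 15$)
$L{\left(s,S \right)} = -3 + s + S s + S \left(s + 2 S\right)$ ($L{\left(s,S \right)} = -3 + \left(\left(\left(s + S\right) + S\right) S + \left(s S + s\right)\right) = -3 + \left(\left(\left(S + s\right) + S\right) S + \left(S s + s\right)\right) = -3 + \left(\left(s + 2 S\right) S + \left(s + S s\right)\right) = -3 + \left(S \left(s + 2 S\right) + \left(s + S s\right)\right) = -3 + \left(s + S s + S \left(s + 2 S\right)\right) = -3 + s + S s + S \left(s + 2 S\right)$)
$L{\left(-90,-98 \right)} P = \left(-3 - 90 + 2 \left(-98\right)^{2} + 2 \left(-98\right) \left(-90\right)\right) 15 = \left(-3 - 90 + 2 \cdot 9604 + 17640\right) 15 = \left(-3 - 90 + 19208 + 17640\right) 15 = 36755 \cdot 15 = 551325$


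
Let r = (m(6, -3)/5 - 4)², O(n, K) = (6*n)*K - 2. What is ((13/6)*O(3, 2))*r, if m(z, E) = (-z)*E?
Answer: 884/75 ≈ 11.787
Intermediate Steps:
m(z, E) = -E*z
O(n, K) = -2 + 6*K*n (O(n, K) = 6*K*n - 2 = -2 + 6*K*n)
r = 4/25 (r = (-1*(-3)*6/5 - 4)² = (18*(⅕) - 4)² = (18/5 - 4)² = (-⅖)² = 4/25 ≈ 0.16000)
((13/6)*O(3, 2))*r = ((13/6)*(-2 + 6*2*3))*(4/25) = ((13*(⅙))*(-2 + 36))*(4/25) = ((13/6)*34)*(4/25) = (221/3)*(4/25) = 884/75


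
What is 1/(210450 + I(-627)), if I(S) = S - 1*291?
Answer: 1/209532 ≈ 4.7725e-6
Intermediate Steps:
I(S) = -291 + S (I(S) = S - 291 = -291 + S)
1/(210450 + I(-627)) = 1/(210450 + (-291 - 627)) = 1/(210450 - 918) = 1/209532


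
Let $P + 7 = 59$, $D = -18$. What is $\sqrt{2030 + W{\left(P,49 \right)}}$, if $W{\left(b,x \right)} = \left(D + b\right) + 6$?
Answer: $3 \sqrt{230} \approx 45.497$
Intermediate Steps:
$P = 52$ ($P = -7 + 59 = 52$)
$W{\left(b,x \right)} = -12 + b$ ($W{\left(b,x \right)} = \left(-18 + b\right) + 6 = -12 + b$)
$\sqrt{2030 + W{\left(P,49 \right)}} = \sqrt{2030 + \left(-12 + 52\right)} = \sqrt{2030 + 40} = \sqrt{2070} = 3 \sqrt{230}$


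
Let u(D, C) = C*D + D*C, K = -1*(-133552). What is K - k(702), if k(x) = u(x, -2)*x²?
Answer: 1383927184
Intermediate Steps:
K = 133552
u(D, C) = 2*C*D (u(D, C) = C*D + C*D = 2*C*D)
k(x) = -4*x³ (k(x) = (2*(-2)*x)*x² = (-4*x)*x² = -4*x³)
K - k(702) = 133552 - (-4)*702³ = 133552 - (-4)*345948408 = 133552 - 1*(-1383793632) = 133552 + 1383793632 = 1383927184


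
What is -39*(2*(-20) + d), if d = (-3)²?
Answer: 1209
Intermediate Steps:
d = 9
-39*(2*(-20) + d) = -39*(2*(-20) + 9) = -39*(-40 + 9) = -39*(-31) = 1209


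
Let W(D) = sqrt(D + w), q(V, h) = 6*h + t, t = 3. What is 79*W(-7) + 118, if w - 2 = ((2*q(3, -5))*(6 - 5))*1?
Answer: 118 + 79*I*sqrt(59) ≈ 118.0 + 606.81*I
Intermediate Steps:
q(V, h) = 3 + 6*h (q(V, h) = 6*h + 3 = 3 + 6*h)
w = -52 (w = 2 + ((2*(3 + 6*(-5)))*(6 - 5))*1 = 2 + ((2*(3 - 30))*1)*1 = 2 + ((2*(-27))*1)*1 = 2 - 54*1*1 = 2 - 54*1 = 2 - 54 = -52)
W(D) = sqrt(-52 + D) (W(D) = sqrt(D - 52) = sqrt(-52 + D))
79*W(-7) + 118 = 79*sqrt(-52 - 7) + 118 = 79*sqrt(-59) + 118 = 79*(I*sqrt(59)) + 118 = 79*I*sqrt(59) + 118 = 118 + 79*I*sqrt(59)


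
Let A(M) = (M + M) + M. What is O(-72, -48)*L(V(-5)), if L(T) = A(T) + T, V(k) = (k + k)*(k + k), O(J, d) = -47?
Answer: -18800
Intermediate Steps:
A(M) = 3*M (A(M) = 2*M + M = 3*M)
V(k) = 4*k**2 (V(k) = (2*k)*(2*k) = 4*k**2)
L(T) = 4*T (L(T) = 3*T + T = 4*T)
O(-72, -48)*L(V(-5)) = -188*4*(-5)**2 = -188*4*25 = -188*100 = -47*400 = -18800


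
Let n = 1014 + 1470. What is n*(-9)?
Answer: -22356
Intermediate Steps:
n = 2484
n*(-9) = 2484*(-9) = -22356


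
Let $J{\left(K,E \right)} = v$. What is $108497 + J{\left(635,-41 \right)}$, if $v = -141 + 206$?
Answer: $108562$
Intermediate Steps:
$v = 65$
$J{\left(K,E \right)} = 65$
$108497 + J{\left(635,-41 \right)} = 108497 + 65 = 108562$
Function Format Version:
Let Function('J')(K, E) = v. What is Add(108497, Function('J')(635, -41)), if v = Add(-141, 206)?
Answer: 108562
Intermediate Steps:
v = 65
Function('J')(K, E) = 65
Add(108497, Function('J')(635, -41)) = Add(108497, 65) = 108562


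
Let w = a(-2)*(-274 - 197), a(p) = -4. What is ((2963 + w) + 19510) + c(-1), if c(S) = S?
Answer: 24356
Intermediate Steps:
w = 1884 (w = -4*(-274 - 197) = -4*(-471) = 1884)
((2963 + w) + 19510) + c(-1) = ((2963 + 1884) + 19510) - 1 = (4847 + 19510) - 1 = 24357 - 1 = 24356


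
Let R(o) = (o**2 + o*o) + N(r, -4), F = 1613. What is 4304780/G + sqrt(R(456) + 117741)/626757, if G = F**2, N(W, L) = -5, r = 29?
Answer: 4304780/2601769 + 2*sqrt(133402)/626757 ≈ 1.6557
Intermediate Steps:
R(o) = -5 + 2*o**2 (R(o) = (o**2 + o*o) - 5 = (o**2 + o**2) - 5 = 2*o**2 - 5 = -5 + 2*o**2)
G = 2601769 (G = 1613**2 = 2601769)
4304780/G + sqrt(R(456) + 117741)/626757 = 4304780/2601769 + sqrt((-5 + 2*456**2) + 117741)/626757 = 4304780*(1/2601769) + sqrt((-5 + 2*207936) + 117741)*(1/626757) = 4304780/2601769 + sqrt((-5 + 415872) + 117741)*(1/626757) = 4304780/2601769 + sqrt(415867 + 117741)*(1/626757) = 4304780/2601769 + sqrt(533608)*(1/626757) = 4304780/2601769 + (2*sqrt(133402))*(1/626757) = 4304780/2601769 + 2*sqrt(133402)/626757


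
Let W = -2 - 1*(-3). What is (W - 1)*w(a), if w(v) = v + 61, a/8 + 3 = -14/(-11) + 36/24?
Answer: 0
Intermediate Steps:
W = 1 (W = -2 + 3 = 1)
a = -20/11 (a = -24 + 8*(-14/(-11) + 36/24) = -24 + 8*(-14*(-1/11) + 36*(1/24)) = -24 + 8*(14/11 + 3/2) = -24 + 8*(61/22) = -24 + 244/11 = -20/11 ≈ -1.8182)
w(v) = 61 + v
(W - 1)*w(a) = (1 - 1)*(61 - 20/11) = 0*(651/11) = 0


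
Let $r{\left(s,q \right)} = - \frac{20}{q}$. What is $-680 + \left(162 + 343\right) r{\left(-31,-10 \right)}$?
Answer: $330$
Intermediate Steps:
$r{\left(s,q \right)} = - \frac{20}{q}$
$-680 + \left(162 + 343\right) r{\left(-31,-10 \right)} = -680 + \left(162 + 343\right) \left(- \frac{20}{-10}\right) = -680 + 505 \left(\left(-20\right) \left(- \frac{1}{10}\right)\right) = -680 + 505 \cdot 2 = -680 + 1010 = 330$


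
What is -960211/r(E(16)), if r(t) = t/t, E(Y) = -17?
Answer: -960211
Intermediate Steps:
r(t) = 1
-960211/r(E(16)) = -960211/1 = -960211*1 = -960211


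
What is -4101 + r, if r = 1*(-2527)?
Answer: -6628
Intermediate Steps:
r = -2527
-4101 + r = -4101 - 2527 = -6628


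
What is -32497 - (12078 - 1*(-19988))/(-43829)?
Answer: -1424278947/43829 ≈ -32496.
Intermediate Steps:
-32497 - (12078 - 1*(-19988))/(-43829) = -32497 - (12078 + 19988)*(-1)/43829 = -32497 - 32066*(-1)/43829 = -32497 - 1*(-32066/43829) = -32497 + 32066/43829 = -1424278947/43829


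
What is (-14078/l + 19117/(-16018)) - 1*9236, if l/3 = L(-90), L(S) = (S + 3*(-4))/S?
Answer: -3642850225/272306 ≈ -13378.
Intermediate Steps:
L(S) = (-12 + S)/S (L(S) = (S - 12)/S = (-12 + S)/S)
l = 17/5 (l = 3*((-12 - 90)/(-90)) = 3*(-1/90*(-102)) = 3*(17/15) = 17/5 ≈ 3.4000)
(-14078/l + 19117/(-16018)) - 1*9236 = (-14078/17/5 + 19117/(-16018)) - 1*9236 = (-14078*5/17 + 19117*(-1/16018)) - 9236 = (-70390/17 - 19117/16018) - 9236 = -1127832009/272306 - 9236 = -3642850225/272306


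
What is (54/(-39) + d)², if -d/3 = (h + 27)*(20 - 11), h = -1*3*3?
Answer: 40144896/169 ≈ 2.3754e+5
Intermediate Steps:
h = -9 (h = -3*3 = -9)
d = -486 (d = -3*(-9 + 27)*(20 - 11) = -54*9 = -3*162 = -486)
(54/(-39) + d)² = (54/(-39) - 486)² = (54*(-1/39) - 486)² = (-18/13 - 486)² = (-6336/13)² = 40144896/169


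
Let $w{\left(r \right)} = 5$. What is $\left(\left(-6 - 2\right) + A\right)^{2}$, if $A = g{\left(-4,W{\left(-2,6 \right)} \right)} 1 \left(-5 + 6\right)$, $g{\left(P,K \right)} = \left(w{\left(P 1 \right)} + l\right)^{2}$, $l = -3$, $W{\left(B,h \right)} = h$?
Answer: $16$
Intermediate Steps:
$g{\left(P,K \right)} = 4$ ($g{\left(P,K \right)} = \left(5 - 3\right)^{2} = 2^{2} = 4$)
$A = 4$ ($A = 4 \cdot 1 \left(-5 + 6\right) = 4 \cdot 1 \cdot 1 = 4 \cdot 1 = 4$)
$\left(\left(-6 - 2\right) + A\right)^{2} = \left(\left(-6 - 2\right) + 4\right)^{2} = \left(-8 + 4\right)^{2} = \left(-4\right)^{2} = 16$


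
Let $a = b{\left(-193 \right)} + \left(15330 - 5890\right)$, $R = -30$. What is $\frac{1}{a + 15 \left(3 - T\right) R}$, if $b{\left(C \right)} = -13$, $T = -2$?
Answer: $\frac{1}{7177} \approx 0.00013933$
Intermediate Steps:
$a = 9427$ ($a = -13 + \left(15330 - 5890\right) = -13 + 9440 = 9427$)
$\frac{1}{a + 15 \left(3 - T\right) R} = \frac{1}{9427 + 15 \left(3 - -2\right) \left(-30\right)} = \frac{1}{9427 + 15 \left(3 + 2\right) \left(-30\right)} = \frac{1}{9427 + 15 \cdot 5 \left(-30\right)} = \frac{1}{9427 + 75 \left(-30\right)} = \frac{1}{9427 - 2250} = \frac{1}{7177}$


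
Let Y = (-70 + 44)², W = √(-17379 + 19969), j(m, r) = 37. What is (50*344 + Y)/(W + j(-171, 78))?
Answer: -17876/33 + 17876*√2590/1221 ≈ 203.39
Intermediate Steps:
W = √2590 ≈ 50.892
Y = 676 (Y = (-26)² = 676)
(50*344 + Y)/(W + j(-171, 78)) = (50*344 + 676)/(√2590 + 37) = (17200 + 676)/(37 + √2590) = 17876/(37 + √2590)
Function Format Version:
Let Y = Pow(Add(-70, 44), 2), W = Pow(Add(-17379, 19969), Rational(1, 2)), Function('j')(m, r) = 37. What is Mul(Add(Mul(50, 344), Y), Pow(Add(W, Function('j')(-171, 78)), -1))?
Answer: Add(Rational(-17876, 33), Mul(Rational(17876, 1221), Pow(2590, Rational(1, 2)))) ≈ 203.39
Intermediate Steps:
W = Pow(2590, Rational(1, 2)) ≈ 50.892
Y = 676 (Y = Pow(-26, 2) = 676)
Mul(Add(Mul(50, 344), Y), Pow(Add(W, Function('j')(-171, 78)), -1)) = Mul(Add(Mul(50, 344), 676), Pow(Add(Pow(2590, Rational(1, 2)), 37), -1)) = Mul(Add(17200, 676), Pow(Add(37, Pow(2590, Rational(1, 2))), -1)) = Mul(17876, Pow(Add(37, Pow(2590, Rational(1, 2))), -1))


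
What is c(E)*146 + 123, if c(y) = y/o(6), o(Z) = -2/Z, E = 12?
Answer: -5133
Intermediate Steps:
c(y) = -3*y (c(y) = y/((-2/6)) = y/((-2*1/6)) = y/(-1/3) = y*(-3) = -3*y)
c(E)*146 + 123 = -3*12*146 + 123 = -36*146 + 123 = -5256 + 123 = -5133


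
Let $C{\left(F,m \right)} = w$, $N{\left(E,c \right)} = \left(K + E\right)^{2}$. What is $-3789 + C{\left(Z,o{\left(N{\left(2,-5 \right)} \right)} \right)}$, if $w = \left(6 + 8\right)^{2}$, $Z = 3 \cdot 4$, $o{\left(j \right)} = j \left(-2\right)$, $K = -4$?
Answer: $-3593$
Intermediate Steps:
$N{\left(E,c \right)} = \left(-4 + E\right)^{2}$
$o{\left(j \right)} = - 2 j$
$Z = 12$
$w = 196$ ($w = 14^{2} = 196$)
$C{\left(F,m \right)} = 196$
$-3789 + C{\left(Z,o{\left(N{\left(2,-5 \right)} \right)} \right)} = -3789 + 196 = -3593$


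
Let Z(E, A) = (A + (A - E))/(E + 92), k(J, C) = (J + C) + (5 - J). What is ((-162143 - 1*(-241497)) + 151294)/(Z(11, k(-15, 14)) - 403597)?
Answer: -2969593/5196308 ≈ -0.57148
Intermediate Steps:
k(J, C) = 5 + C (k(J, C) = (C + J) + (5 - J) = 5 + C)
Z(E, A) = (-E + 2*A)/(92 + E)
((-162143 - 1*(-241497)) + 151294)/(Z(11, k(-15, 14)) - 403597) = ((-162143 - 1*(-241497)) + 151294)/((-1*11 + 2*(5 + 14))/(92 + 11) - 403597) = ((-162143 + 241497) + 151294)/((-11 + 2*19)/103 - 403597) = (79354 + 151294)/((-11 + 38)/103 - 403597) = 230648/((1/103)*27 - 403597) = 230648/(27/103 - 403597) = 230648/(-41570464/103) = 230648*(-103/41570464) = -2969593/5196308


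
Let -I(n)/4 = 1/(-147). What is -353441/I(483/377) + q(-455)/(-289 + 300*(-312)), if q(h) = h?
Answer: -4878080639383/375556 ≈ -1.2989e+7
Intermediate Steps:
I(n) = 4/147 (I(n) = -4/(-147) = -4*(-1/147) = 4/147)
-353441/I(483/377) + q(-455)/(-289 + 300*(-312)) = -353441/4/147 - 455/(-289 + 300*(-312)) = -353441*147/4 - 455/(-289 - 93600) = -51955827/4 - 455/(-93889) = -51955827/4 - 455*(-1/93889) = -51955827/4 + 455/93889 = -4878080639383/375556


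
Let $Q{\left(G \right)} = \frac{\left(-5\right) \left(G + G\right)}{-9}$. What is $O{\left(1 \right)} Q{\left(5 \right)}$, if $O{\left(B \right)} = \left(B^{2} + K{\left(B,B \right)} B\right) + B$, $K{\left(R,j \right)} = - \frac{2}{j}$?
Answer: $0$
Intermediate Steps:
$Q{\left(G \right)} = \frac{10 G}{9}$ ($Q{\left(G \right)} = - 5 \cdot 2 G \left(- \frac{1}{9}\right) = - 10 G \left(- \frac{1}{9}\right) = \frac{10 G}{9}$)
$O{\left(B \right)} = -2 + B + B^{2}$ ($O{\left(B \right)} = \left(B^{2} + - \frac{2}{B} B\right) + B = \left(B^{2} - 2\right) + B = \left(-2 + B^{2}\right) + B = -2 + B + B^{2}$)
$O{\left(1 \right)} Q{\left(5 \right)} = \left(-2 + 1 \left(1 + 1\right)\right) \frac{10}{9} \cdot 5 = \left(-2 + 1 \cdot 2\right) \frac{50}{9} = \left(-2 + 2\right) \frac{50}{9} = 0 \cdot \frac{50}{9} = 0$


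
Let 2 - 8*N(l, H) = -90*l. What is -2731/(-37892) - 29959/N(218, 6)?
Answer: -4514031871/371758412 ≈ -12.142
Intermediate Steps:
N(l, H) = ¼ + 45*l/4 (N(l, H) = ¼ - (-45)*l/4 = ¼ + 45*l/4)
-2731/(-37892) - 29959/N(218, 6) = -2731/(-37892) - 29959/(¼ + (45/4)*218) = -2731*(-1/37892) - 29959/(¼ + 4905/2) = 2731/37892 - 29959/9811/4 = 2731/37892 - 29959*4/9811 = 2731/37892 - 119836/9811 = -4514031871/371758412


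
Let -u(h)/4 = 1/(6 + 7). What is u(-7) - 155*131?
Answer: -263969/13 ≈ -20305.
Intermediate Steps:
u(h) = -4/13 (u(h) = -4/(6 + 7) = -4/13)
u(-7) - 155*131 = -4/13 - 155*131 = -4/13 - 20305 = -263969/13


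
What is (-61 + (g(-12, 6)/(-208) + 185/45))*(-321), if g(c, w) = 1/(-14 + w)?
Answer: 91159613/4992 ≈ 18261.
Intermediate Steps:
(-61 + (g(-12, 6)/(-208) + 185/45))*(-321) = (-61 + (1/((-14 + 6)*(-208)) + 185/45))*(-321) = (-61 + (-1/208/(-8) + 185*(1/45)))*(-321) = (-61 + (-1/8*(-1/208) + 37/9))*(-321) = (-61 + (1/1664 + 37/9))*(-321) = (-61 + 61577/14976)*(-321) = -851959/14976*(-321) = 91159613/4992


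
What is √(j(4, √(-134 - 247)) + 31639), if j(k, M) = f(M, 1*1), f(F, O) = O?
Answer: 2*√7910 ≈ 177.88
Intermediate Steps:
j(k, M) = 1 (j(k, M) = 1*1 = 1)
√(j(4, √(-134 - 247)) + 31639) = √(1 + 31639) = √31640 = 2*√7910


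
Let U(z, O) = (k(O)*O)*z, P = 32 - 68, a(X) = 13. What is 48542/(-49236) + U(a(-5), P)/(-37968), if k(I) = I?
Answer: -27839279/19472838 ≈ -1.4296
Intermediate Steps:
P = -36
U(z, O) = z*O**2 (U(z, O) = (O*O)*z = O**2*z = z*O**2)
48542/(-49236) + U(a(-5), P)/(-37968) = 48542/(-49236) + (13*(-36)**2)/(-37968) = 48542*(-1/49236) + (13*1296)*(-1/37968) = -24271/24618 + 16848*(-1/37968) = -24271/24618 - 351/791 = -27839279/19472838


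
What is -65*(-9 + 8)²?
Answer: -65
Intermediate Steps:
-65*(-9 + 8)² = -65*(-1)² = -65*1 = -65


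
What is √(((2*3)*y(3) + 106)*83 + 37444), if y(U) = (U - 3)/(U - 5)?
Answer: 3*√5138 ≈ 215.04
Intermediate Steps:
y(U) = (-3 + U)/(-5 + U)
√(((2*3)*y(3) + 106)*83 + 37444) = √(((2*3)*((-3 + 3)/(-5 + 3)) + 106)*83 + 37444) = √((6*(0/(-2)) + 106)*83 + 37444) = √((6*(-½*0) + 106)*83 + 37444) = √((6*0 + 106)*83 + 37444) = √((0 + 106)*83 + 37444) = √(106*83 + 37444) = √(8798 + 37444) = √46242 = 3*√5138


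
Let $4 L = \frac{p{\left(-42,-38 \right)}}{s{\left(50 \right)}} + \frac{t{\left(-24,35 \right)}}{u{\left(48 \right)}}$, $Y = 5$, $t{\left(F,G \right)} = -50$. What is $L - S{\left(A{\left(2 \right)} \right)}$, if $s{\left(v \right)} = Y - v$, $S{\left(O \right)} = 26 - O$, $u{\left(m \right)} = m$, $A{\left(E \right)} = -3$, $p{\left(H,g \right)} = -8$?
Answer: $- \frac{42071}{1440} \approx -29.216$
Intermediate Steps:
$s{\left(v \right)} = 5 - v$
$L = - \frac{311}{1440}$ ($L = \frac{- \frac{8}{5 - 50} - \frac{50}{48}}{4} = \frac{- \frac{8}{5 - 50} - \frac{25}{24}}{4} = \frac{- \frac{8}{-45} - \frac{25}{24}}{4} = \frac{\left(-8\right) \left(- \frac{1}{45}\right) - \frac{25}{24}}{4} = \frac{\frac{8}{45} - \frac{25}{24}}{4} = \frac{1}{4} \left(- \frac{311}{360}\right) = - \frac{311}{1440} \approx -0.21597$)
$L - S{\left(A{\left(2 \right)} \right)} = - \frac{311}{1440} - \left(26 - -3\right) = - \frac{311}{1440} - \left(26 + 3\right) = - \frac{311}{1440} - 29 = - \frac{42071}{1440}$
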